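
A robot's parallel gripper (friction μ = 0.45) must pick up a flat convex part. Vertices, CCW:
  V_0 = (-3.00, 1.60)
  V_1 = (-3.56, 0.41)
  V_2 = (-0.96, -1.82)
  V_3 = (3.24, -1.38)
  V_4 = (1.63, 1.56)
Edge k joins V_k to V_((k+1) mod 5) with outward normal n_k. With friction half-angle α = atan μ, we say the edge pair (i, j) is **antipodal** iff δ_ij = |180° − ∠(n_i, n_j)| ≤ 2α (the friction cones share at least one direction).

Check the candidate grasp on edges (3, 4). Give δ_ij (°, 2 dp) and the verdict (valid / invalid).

α = atan 0.45 = 24.23°;  2α = 48.46°
edge 3: e_3 = (-1.61, +2.94);  n_3 = (+0.8771, +0.4803)
edge 4: e_4 = (-4.63, +0.04);  n_4 = (+0.0086, +1.0000)
∠(n_3, n_4) = 60.80°
δ = |180° − 60.80°| = 119.20°
119.20° > 2α = 48.46°  →  invalid

δ = 119.20°, invalid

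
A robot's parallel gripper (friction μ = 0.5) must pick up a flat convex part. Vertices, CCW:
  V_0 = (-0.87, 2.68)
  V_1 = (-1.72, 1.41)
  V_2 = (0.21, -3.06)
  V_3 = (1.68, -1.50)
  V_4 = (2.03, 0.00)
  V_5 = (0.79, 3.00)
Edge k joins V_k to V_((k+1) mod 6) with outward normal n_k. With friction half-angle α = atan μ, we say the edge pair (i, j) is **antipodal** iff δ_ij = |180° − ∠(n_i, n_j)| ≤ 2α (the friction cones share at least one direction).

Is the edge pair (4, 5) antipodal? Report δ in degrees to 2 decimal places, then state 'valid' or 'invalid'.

α = atan 0.5 = 26.57°;  2α = 53.13°
edge 4: e_4 = (-1.24, +3.00);  n_4 = (+0.9242, +0.3820)
edge 5: e_5 = (-1.66, -0.32);  n_5 = (-0.1893, +0.9819)
∠(n_4, n_5) = 78.45°
δ = |180° − 78.45°| = 101.55°
101.55° > 2α = 53.13°  →  invalid

δ = 101.55°, invalid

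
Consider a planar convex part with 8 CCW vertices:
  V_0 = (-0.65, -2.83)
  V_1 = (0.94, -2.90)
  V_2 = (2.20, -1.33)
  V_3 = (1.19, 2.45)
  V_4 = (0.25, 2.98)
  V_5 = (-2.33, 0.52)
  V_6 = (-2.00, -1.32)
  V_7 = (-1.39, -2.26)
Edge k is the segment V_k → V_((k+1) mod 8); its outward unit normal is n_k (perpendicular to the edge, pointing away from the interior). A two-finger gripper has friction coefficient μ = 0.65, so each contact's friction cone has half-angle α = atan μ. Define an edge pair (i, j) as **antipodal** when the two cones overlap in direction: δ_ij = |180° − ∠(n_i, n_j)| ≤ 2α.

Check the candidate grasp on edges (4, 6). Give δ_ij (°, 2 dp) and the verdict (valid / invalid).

δ = 100.66°, invalid

α = atan 0.65 = 33.02°;  2α = 66.05°
edge 4: e_4 = (-2.58, -2.46);  n_4 = (-0.6901, +0.7237)
edge 6: e_6 = (+0.61, -0.94);  n_6 = (-0.8389, -0.5444)
∠(n_4, n_6) = 79.34°
δ = |180° − 79.34°| = 100.66°
100.66° > 2α = 66.05°  →  invalid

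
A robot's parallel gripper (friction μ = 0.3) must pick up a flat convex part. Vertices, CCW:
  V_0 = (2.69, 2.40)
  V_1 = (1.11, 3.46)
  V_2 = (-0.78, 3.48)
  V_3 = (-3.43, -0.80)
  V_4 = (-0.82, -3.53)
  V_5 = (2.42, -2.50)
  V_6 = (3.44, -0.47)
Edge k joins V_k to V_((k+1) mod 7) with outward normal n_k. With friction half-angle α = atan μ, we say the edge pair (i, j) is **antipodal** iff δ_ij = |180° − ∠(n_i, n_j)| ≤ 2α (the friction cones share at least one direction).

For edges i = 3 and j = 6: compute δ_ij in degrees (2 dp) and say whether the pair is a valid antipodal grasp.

δ = 29.07°, valid

α = atan 0.3 = 16.70°;  2α = 33.40°
edge 3: e_3 = (+2.61, -2.73);  n_3 = (-0.7228, -0.6910)
edge 6: e_6 = (-0.75, +2.87);  n_6 = (+0.9675, +0.2528)
∠(n_3, n_6) = 150.93°
δ = |180° − 150.93°| = 29.07°
29.07° ≤ 2α = 33.40°  →  valid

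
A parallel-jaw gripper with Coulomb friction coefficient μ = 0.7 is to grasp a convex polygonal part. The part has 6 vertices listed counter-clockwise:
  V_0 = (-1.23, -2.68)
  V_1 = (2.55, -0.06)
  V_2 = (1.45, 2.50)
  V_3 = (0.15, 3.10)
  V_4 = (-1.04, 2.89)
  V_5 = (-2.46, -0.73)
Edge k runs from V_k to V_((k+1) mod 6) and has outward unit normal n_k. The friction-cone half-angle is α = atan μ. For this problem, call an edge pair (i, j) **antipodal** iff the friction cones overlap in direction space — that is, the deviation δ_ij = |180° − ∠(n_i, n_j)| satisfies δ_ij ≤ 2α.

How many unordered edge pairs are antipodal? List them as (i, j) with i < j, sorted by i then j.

α = atan 0.7 = 34.99°;  2α = 69.98°
n_0 = (+0.5697, -0.8219)
n_1 = (+0.9188, +0.3948)
n_2 = (+0.4191, +0.9080)
n_3 = (-0.1738, +0.9848)
n_4 = (-0.9309, +0.3652)
n_5 = (-0.8458, -0.5335)
  (0,1): δ = 101.47°  ·
  (0,2): δ = 59.50°  ✓
  (0,3): δ = 24.72°  ✓
  (0,4): δ = 33.85°  ✓
  (0,5): δ = 87.52°  ·
  (1,2): δ = 138.03°  ·
  (1,3): δ = 103.24°  ·
  (1,4): δ = 44.67°  ✓
  (1,5): δ = 8.99°  ✓
  (2,3): δ = 145.22°  ·
  (2,4): δ = 86.64°  ·
  (2,5): δ = 32.98°  ✓
  (3,4): δ = 121.43°  ·
  (3,5): δ = 67.77°  ✓
  (4,5): δ = 126.34°  ·
antipodal pairs: 7

count = 7; pairs: (0,2), (0,3), (0,4), (1,4), (1,5), (2,5), (3,5)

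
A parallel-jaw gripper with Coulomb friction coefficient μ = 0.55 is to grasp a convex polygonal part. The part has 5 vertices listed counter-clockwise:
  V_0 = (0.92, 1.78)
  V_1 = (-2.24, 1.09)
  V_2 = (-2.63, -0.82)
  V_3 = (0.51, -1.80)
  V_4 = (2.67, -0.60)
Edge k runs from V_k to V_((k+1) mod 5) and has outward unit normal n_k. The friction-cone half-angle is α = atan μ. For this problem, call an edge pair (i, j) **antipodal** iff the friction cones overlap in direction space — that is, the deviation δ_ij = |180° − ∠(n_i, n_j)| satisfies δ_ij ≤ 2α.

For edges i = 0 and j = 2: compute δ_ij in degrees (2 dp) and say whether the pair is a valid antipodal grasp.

δ = 29.65°, valid

α = atan 0.55 = 28.81°;  2α = 57.62°
edge 0: e_0 = (-3.16, -0.69);  n_0 = (-0.2133, +0.9770)
edge 2: e_2 = (+3.14, -0.98);  n_2 = (-0.2979, -0.9546)
∠(n_0, n_2) = 150.35°
δ = |180° − 150.35°| = 29.65°
29.65° ≤ 2α = 57.62°  →  valid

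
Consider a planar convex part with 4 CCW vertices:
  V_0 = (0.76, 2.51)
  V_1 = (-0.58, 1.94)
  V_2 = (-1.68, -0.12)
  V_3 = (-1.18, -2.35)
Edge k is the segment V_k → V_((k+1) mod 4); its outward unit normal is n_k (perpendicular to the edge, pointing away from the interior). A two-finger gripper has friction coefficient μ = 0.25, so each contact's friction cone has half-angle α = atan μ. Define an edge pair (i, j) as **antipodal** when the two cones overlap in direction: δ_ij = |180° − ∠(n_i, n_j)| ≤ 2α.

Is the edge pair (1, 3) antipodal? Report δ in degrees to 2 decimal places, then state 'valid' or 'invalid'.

δ = 6.34°, valid

α = atan 0.25 = 14.04°;  2α = 28.07°
edge 1: e_1 = (-1.10, -2.06);  n_1 = (-0.8821, +0.4710)
edge 3: e_3 = (+1.94, +4.86);  n_3 = (+0.9287, -0.3707)
∠(n_1, n_3) = 173.66°
δ = |180° − 173.66°| = 6.34°
6.34° ≤ 2α = 28.07°  →  valid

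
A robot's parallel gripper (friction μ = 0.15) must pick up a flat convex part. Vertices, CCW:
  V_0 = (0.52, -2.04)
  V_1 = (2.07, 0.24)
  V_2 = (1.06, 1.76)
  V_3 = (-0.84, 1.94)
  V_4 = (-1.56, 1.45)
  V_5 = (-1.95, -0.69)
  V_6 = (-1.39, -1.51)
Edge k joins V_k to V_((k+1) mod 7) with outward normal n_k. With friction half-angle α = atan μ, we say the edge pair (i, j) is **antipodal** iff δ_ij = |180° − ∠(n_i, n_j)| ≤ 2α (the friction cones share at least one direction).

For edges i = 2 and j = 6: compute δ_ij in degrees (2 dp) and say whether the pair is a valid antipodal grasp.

δ = 10.10°, valid

α = atan 0.15 = 8.53°;  2α = 17.06°
edge 2: e_2 = (-1.90, +0.18);  n_2 = (+0.0943, +0.9955)
edge 6: e_6 = (+1.91, -0.53);  n_6 = (-0.2674, -0.9636)
∠(n_2, n_6) = 169.90°
δ = |180° − 169.90°| = 10.10°
10.10° ≤ 2α = 17.06°  →  valid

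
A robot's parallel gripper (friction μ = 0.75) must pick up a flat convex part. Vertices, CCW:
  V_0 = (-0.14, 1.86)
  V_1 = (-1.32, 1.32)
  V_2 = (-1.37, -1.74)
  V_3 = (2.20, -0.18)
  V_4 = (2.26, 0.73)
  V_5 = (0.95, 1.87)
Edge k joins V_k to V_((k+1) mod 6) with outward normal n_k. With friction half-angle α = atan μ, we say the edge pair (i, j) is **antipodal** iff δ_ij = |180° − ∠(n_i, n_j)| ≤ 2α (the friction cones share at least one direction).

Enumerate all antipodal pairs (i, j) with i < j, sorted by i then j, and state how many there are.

count = 7; pairs: (0,2), (0,3), (1,2), (1,3), (1,4), (2,4), (2,5)

α = atan 0.75 = 36.87°;  2α = 73.74°
n_0 = (-0.4161, +0.9093)
n_1 = (-0.9999, +0.0163)
n_2 = (+0.4004, -0.9163)
n_3 = (+0.9978, -0.0658)
n_4 = (+0.6565, +0.7544)
n_5 = (-0.0092, +1.0000)
  (0,1): δ = 115.53°  ·
  (0,2): δ = 0.99°  ✓
  (0,3): δ = 61.64°  ✓
  (0,4): δ = 114.38°  ·
  (0,5): δ = 155.94°  ·
  (1,2): δ = 65.46°  ✓
  (1,3): δ = 2.84°  ✓
  (1,4): δ = 49.91°  ✓
  (1,5): δ = 91.46°  ·
  (2,3): δ = 117.38°  ·
  (2,4): δ = 64.63°  ✓
  (2,5): δ = 23.08°  ✓
  (3,4): δ = 127.26°  ·
  (3,5): δ = 85.70°  ·
  (4,5): δ = 138.44°  ·
antipodal pairs: 7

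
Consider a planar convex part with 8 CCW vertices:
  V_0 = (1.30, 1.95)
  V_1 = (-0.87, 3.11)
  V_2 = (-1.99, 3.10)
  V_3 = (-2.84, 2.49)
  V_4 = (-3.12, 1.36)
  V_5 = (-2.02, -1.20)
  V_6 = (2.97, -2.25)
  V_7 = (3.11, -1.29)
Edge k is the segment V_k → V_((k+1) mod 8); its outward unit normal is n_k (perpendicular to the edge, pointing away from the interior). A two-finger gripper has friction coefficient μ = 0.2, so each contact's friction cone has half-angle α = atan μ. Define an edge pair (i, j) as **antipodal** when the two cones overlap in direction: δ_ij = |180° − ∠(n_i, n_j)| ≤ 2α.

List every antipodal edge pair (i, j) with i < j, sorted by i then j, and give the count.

count = 4; pairs: (0,5), (1,5), (3,6), (4,7)

α = atan 0.2 = 11.31°;  2α = 22.62°
n_0 = (+0.4714, +0.8819)
n_1 = (-0.0089, +1.0000)
n_2 = (-0.5830, +0.8124)
n_3 = (-0.9706, +0.2405)
n_4 = (-0.9188, -0.3948)
n_5 = (-0.2059, -0.9786)
n_6 = (+0.9895, -0.1443)
n_7 = (+0.8730, +0.4877)
  (0,1): δ = 151.36°  ·
  (0,2): δ = 116.21°  ·
  (0,3): δ = 75.79°  ·
  (0,4): δ = 38.62°  ·
  (0,5): δ = 16.24°  ✓
  (0,6): δ = 109.83°  ·
  (0,7): δ = 147.32°  ·
  (1,2): δ = 144.85°  ·
  (1,3): δ = 104.43°  ·
  (1,4): δ = 67.26°  ·
  (1,5): δ = 12.39°  ✓
  (1,6): δ = 81.19°  ·
  (1,7): δ = 118.68°  ·
  (2,3): δ = 139.58°  ·
  (2,4): δ = 102.41°  ·
  (2,5): δ = 47.55°  ·
  (2,6): δ = 46.04°  ·
  (2,7): δ = 83.52°  ·
  (3,4): δ = 142.83°  ·
  (3,5): δ = 87.97°  ·
  (3,6): δ = 5.62°  ✓
  (3,7): δ = 43.11°  ·
  (4,5): δ = 125.14°  ·
  (4,6): δ = 31.55°  ·
  (4,7): δ = 5.94°  ✓
  (5,6): δ = 86.41°  ·
  (5,7): δ = 48.93°  ·
  (6,7): δ = 142.51°  ·
antipodal pairs: 4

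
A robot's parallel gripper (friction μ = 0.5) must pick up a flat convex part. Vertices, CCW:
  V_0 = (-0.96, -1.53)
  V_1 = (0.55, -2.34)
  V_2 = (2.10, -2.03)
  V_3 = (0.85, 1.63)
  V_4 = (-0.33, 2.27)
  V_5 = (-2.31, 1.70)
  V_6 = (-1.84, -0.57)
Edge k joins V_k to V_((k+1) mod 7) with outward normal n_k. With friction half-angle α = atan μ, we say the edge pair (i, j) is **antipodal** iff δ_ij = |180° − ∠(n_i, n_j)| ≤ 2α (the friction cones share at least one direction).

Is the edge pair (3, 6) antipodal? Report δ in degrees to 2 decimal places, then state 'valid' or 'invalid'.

α = atan 0.5 = 26.57°;  2α = 53.13°
edge 3: e_3 = (-1.18, +0.64);  n_3 = (+0.4768, +0.8790)
edge 6: e_6 = (+0.88, -0.96);  n_6 = (-0.7372, -0.6757)
∠(n_3, n_6) = 160.98°
δ = |180° − 160.98°| = 19.02°
19.02° ≤ 2α = 53.13°  →  valid

δ = 19.02°, valid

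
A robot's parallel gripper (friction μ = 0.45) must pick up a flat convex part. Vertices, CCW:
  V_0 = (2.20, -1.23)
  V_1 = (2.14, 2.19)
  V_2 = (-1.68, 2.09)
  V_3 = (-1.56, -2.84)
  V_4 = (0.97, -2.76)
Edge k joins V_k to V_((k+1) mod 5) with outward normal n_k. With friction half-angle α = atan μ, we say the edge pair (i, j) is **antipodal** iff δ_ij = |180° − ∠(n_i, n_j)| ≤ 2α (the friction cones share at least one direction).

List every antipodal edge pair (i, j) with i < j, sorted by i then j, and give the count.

count = 3; pairs: (0,2), (1,3), (2,4)

α = atan 0.45 = 24.23°;  2α = 48.46°
n_0 = (+0.9998, +0.0175)
n_1 = (-0.0262, +0.9997)
n_2 = (-0.9997, -0.0243)
n_3 = (+0.0316, -0.9995)
n_4 = (+0.7794, -0.6266)
  (0,1): δ = 89.51°  ·
  (0,2): δ = 0.39°  ✓
  (0,3): δ = 90.81°  ·
  (0,4): δ = 140.20°  ·
  (1,2): δ = 90.11°  ·
  (1,3): δ = 0.31°  ✓
  (1,4): δ = 49.70°  ·
  (2,3): δ = 89.58°  ·
  (2,4): δ = 40.19°  ✓
  (3,4): δ = 130.61°  ·
antipodal pairs: 3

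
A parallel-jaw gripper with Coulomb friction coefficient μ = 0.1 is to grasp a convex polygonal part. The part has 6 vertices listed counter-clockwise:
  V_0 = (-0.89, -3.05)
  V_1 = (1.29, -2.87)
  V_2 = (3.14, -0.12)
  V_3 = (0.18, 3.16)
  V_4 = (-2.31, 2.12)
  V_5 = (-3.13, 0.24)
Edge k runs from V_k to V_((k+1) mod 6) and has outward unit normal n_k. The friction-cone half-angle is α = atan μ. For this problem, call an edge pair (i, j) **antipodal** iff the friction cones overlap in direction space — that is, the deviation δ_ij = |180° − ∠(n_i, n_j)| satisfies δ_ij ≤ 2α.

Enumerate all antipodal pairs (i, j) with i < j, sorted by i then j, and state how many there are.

α = atan 0.1 = 5.71°;  2α = 11.42°
n_0 = (+0.0823, -0.9966)
n_1 = (+0.8297, -0.5582)
n_2 = (+0.7424, +0.6700)
n_3 = (-0.3854, +0.9227)
n_4 = (-0.9166, +0.3998)
n_5 = (-0.8266, -0.5628)
  (0,1): δ = 128.65°  ·
  (0,2): δ = 52.66°  ·
  (0,3): δ = 17.95°  ·
  (0,4): δ = 61.71°  ·
  (0,5): δ = 119.53°  ·
  (1,2): δ = 104.01°  ·
  (1,3): δ = 33.40°  ·
  (1,4): δ = 10.36°  ✓
  (1,5): δ = 68.18°  ·
  (2,3): δ = 109.40°  ·
  (2,4): δ = 65.63°  ·
  (2,5): δ = 7.82°  ✓
  (3,4): δ = 136.23°  ·
  (3,5): δ = 78.42°  ·
  (4,5): δ = 122.19°  ·
antipodal pairs: 2

count = 2; pairs: (1,4), (2,5)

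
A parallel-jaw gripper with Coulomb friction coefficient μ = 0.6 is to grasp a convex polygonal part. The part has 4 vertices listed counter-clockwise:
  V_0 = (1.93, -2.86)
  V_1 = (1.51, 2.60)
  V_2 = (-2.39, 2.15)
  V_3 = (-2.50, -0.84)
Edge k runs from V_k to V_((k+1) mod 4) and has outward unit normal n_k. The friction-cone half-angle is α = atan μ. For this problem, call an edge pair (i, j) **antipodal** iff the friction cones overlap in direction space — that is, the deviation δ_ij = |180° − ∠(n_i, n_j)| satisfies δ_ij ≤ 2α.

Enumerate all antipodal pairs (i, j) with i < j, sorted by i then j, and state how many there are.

count = 3; pairs: (0,2), (0,3), (1,3)

α = atan 0.6 = 30.96°;  2α = 61.93°
n_0 = (+0.9971, +0.0767)
n_1 = (-0.1146, +0.9934)
n_2 = (-0.9993, +0.0368)
n_3 = (-0.4149, -0.9099)
  (0,1): δ = 87.82°  ·
  (0,2): δ = 6.51°  ✓
  (0,3): δ = 61.09°  ✓
  (1,2): δ = 98.69°  ·
  (1,3): δ = 31.09°  ✓
  (2,3): δ = 112.41°  ·
antipodal pairs: 3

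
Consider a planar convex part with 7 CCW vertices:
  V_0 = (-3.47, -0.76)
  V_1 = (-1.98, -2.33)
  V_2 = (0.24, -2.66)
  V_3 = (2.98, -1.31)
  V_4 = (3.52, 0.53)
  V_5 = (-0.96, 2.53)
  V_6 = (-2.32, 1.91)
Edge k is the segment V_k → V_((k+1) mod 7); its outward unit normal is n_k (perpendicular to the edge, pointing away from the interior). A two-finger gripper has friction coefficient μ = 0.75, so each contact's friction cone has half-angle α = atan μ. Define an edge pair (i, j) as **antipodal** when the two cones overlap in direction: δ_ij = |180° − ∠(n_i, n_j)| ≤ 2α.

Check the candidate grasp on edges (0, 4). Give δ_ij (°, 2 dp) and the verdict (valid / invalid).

δ = 22.44°, valid

α = atan 0.75 = 36.87°;  2α = 73.74°
edge 0: e_0 = (+1.49, -1.57);  n_0 = (-0.7253, -0.6884)
edge 4: e_4 = (-4.48, +2.00);  n_4 = (+0.4077, +0.9131)
∠(n_0, n_4) = 157.56°
δ = |180° − 157.56°| = 22.44°
22.44° ≤ 2α = 73.74°  →  valid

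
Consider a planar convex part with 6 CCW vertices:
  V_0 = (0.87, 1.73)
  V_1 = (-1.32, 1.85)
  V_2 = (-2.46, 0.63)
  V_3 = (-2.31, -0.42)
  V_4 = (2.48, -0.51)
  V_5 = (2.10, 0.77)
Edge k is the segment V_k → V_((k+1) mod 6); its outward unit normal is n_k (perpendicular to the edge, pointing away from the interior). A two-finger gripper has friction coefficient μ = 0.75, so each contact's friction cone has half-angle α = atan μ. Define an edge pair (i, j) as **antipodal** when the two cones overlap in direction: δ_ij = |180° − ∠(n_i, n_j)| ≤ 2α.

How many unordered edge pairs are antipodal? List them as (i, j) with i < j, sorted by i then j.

count = 7; pairs: (0,3), (1,3), (1,4), (2,4), (2,5), (3,4), (3,5)

α = atan 0.75 = 36.87°;  2α = 73.74°
n_0 = (+0.0547, +0.9985)
n_1 = (-0.7307, +0.6827)
n_2 = (-0.9899, -0.1414)
n_3 = (-0.0188, -0.9998)
n_4 = (+0.9586, +0.2846)
n_5 = (+0.6153, +0.7883)
  (0,1): δ = 129.92°  ·
  (0,2): δ = 78.73°  ·
  (0,3): δ = 2.06°  ✓
  (0,4): δ = 109.67°  ·
  (0,5): δ = 145.16°  ·
  (1,2): δ = 128.81°  ·
  (1,3): δ = 48.02°  ✓
  (1,4): δ = 59.59°  ✓
  (1,5): δ = 95.09°  ·
  (2,3): δ = 99.21°  ·
  (2,4): δ = 8.40°  ✓
  (2,5): δ = 43.90°  ✓
  (3,4): δ = 72.39°  ✓
  (3,5): δ = 36.90°  ✓
  (4,5): δ = 144.51°  ·
antipodal pairs: 7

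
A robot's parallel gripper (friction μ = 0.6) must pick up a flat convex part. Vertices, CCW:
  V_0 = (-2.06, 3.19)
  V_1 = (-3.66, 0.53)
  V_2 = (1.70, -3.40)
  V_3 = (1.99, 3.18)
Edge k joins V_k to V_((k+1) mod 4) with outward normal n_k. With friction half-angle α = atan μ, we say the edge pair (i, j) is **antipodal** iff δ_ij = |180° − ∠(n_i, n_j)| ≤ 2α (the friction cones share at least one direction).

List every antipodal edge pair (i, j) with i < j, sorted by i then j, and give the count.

α = atan 0.6 = 30.96°;  2α = 61.93°
n_0 = (-0.8569, +0.5154)
n_1 = (-0.5913, -0.8065)
n_2 = (+0.9990, -0.0440)
n_3 = (+0.0025, +1.0000)
  (0,1): δ = 95.22°  ·
  (0,2): δ = 28.50°  ✓
  (0,3): δ = 120.89°  ·
  (1,2): δ = 56.27°  ✓
  (1,3): δ = 36.11°  ✓
  (2,3): δ = 87.62°  ·
antipodal pairs: 3

count = 3; pairs: (0,2), (1,2), (1,3)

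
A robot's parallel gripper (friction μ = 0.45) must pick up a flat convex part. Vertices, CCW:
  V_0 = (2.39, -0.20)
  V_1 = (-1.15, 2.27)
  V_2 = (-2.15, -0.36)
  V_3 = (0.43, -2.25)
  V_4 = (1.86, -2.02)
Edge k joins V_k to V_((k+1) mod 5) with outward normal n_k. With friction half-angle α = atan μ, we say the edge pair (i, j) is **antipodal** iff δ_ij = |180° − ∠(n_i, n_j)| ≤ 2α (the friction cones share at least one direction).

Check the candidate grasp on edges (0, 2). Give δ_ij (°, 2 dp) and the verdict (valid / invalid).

α = atan 0.45 = 24.23°;  2α = 48.46°
edge 0: e_0 = (-3.54, +2.47);  n_0 = (+0.5722, +0.8201)
edge 2: e_2 = (+2.58, -1.89);  n_2 = (-0.5910, -0.8067)
∠(n_0, n_2) = 178.68°
δ = |180° − 178.68°| = 1.32°
1.32° ≤ 2α = 48.46°  →  valid

δ = 1.32°, valid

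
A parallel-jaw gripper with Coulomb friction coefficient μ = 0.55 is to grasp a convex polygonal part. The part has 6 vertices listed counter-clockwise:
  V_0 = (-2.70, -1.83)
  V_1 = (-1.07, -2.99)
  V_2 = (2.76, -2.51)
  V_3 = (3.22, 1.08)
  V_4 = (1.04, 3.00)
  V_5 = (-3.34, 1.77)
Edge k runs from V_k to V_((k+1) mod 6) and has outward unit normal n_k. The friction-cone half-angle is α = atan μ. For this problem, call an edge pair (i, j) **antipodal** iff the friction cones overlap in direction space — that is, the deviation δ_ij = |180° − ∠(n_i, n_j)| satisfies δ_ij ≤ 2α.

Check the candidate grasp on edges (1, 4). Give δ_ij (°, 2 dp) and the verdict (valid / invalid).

α = atan 0.55 = 28.81°;  2α = 57.62°
edge 1: e_1 = (+3.83, +0.48);  n_1 = (+0.1244, -0.9922)
edge 4: e_4 = (-4.38, -1.23);  n_4 = (-0.2704, +0.9628)
∠(n_1, n_4) = 171.46°
δ = |180° − 171.46°| = 8.54°
8.54° ≤ 2α = 57.62°  →  valid

δ = 8.54°, valid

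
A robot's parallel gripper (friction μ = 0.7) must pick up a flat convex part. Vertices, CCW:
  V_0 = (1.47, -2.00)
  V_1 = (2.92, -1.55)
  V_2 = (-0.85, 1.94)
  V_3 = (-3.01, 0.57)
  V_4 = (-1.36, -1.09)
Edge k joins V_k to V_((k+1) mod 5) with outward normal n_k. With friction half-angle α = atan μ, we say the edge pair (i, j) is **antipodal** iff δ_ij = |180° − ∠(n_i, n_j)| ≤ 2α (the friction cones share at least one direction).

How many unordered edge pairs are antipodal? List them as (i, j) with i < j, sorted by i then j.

count = 5; pairs: (0,1), (0,2), (1,3), (1,4), (2,4)

α = atan 0.7 = 34.99°;  2α = 69.98°
n_0 = (+0.2964, -0.9551)
n_1 = (+0.6793, +0.7338)
n_2 = (-0.5356, +0.8445)
n_3 = (-0.7092, -0.7050)
n_4 = (-0.3061, -0.9520)
  (0,1): δ = 60.03°  ✓
  (0,2): δ = 15.14°  ✓
  (0,3): δ = 117.59°  ·
  (0,4): δ = 144.93°  ·
  (1,2): δ = 104.82°  ·
  (1,3): δ = 2.38°  ✓
  (1,4): δ = 24.97°  ✓
  (2,3): δ = 77.56°  ·
  (2,4): δ = 50.21°  ✓
  (3,4): δ = 152.65°  ·
antipodal pairs: 5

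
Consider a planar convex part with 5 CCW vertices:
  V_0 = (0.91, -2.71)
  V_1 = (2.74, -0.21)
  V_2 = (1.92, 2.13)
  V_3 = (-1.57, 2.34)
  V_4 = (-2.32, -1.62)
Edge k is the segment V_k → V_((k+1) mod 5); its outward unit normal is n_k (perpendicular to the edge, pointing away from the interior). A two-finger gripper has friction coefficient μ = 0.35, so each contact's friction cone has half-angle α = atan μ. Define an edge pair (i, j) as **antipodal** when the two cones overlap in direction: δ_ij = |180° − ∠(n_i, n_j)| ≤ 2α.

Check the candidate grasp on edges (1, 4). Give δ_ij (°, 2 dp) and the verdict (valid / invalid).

δ = 52.04°, invalid

α = atan 0.35 = 19.29°;  2α = 38.58°
edge 1: e_1 = (-0.82, +2.34);  n_1 = (+0.9437, +0.3307)
edge 4: e_4 = (+3.23, -1.09);  n_4 = (-0.3197, -0.9475)
∠(n_1, n_4) = 127.96°
δ = |180° − 127.96°| = 52.04°
52.04° > 2α = 38.58°  →  invalid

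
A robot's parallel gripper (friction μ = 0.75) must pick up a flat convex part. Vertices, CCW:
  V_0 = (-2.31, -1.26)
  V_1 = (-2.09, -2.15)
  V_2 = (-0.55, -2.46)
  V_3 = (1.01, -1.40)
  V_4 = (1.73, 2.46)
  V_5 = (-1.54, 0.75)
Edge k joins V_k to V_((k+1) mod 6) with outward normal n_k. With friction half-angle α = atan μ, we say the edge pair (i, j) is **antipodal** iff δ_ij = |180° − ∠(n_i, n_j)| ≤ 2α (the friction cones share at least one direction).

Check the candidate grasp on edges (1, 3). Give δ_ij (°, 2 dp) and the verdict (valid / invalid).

δ = 89.18°, invalid

α = atan 0.75 = 36.87°;  2α = 73.74°
edge 1: e_1 = (+1.54, -0.31);  n_1 = (-0.1973, -0.9803)
edge 3: e_3 = (+0.72, +3.86);  n_3 = (+0.9830, -0.1834)
∠(n_1, n_3) = 90.82°
δ = |180° − 90.82°| = 89.18°
89.18° > 2α = 73.74°  →  invalid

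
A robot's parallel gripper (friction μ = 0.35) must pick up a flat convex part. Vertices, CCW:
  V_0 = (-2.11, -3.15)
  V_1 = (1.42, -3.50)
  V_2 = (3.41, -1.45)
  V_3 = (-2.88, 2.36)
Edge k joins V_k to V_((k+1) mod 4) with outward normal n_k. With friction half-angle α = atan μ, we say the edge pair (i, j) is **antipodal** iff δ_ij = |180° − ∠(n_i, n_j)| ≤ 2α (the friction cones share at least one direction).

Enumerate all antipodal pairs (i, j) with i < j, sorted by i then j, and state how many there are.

count = 1; pairs: (0,2)

α = atan 0.35 = 19.29°;  2α = 38.58°
n_0 = (-0.0987, -0.9951)
n_1 = (+0.7175, -0.6965)
n_2 = (+0.5181, +0.8553)
n_3 = (-0.9904, -0.1384)
  (0,1): δ = 128.49°  ·
  (0,2): δ = 25.54°  ✓
  (0,3): δ = 103.62°  ·
  (1,2): δ = 77.06°  ·
  (1,3): δ = 52.10°  ·
  (2,3): δ = 50.84°  ·
antipodal pairs: 1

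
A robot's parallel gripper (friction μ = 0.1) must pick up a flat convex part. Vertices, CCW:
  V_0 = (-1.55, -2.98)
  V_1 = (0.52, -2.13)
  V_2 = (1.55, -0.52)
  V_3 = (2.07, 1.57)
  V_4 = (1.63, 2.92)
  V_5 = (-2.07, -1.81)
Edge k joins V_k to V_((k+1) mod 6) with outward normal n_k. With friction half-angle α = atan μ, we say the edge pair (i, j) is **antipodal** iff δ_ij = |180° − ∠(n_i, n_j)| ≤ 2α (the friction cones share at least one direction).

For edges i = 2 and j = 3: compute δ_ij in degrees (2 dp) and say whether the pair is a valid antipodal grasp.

α = atan 0.1 = 5.71°;  2α = 11.42°
edge 2: e_2 = (+0.52, +2.09);  n_2 = (+0.9704, -0.2414)
edge 3: e_3 = (-0.44, +1.35);  n_3 = (+0.9508, +0.3099)
∠(n_2, n_3) = 32.02°
δ = |180° − 32.02°| = 147.98°
147.98° > 2α = 11.42°  →  invalid

δ = 147.98°, invalid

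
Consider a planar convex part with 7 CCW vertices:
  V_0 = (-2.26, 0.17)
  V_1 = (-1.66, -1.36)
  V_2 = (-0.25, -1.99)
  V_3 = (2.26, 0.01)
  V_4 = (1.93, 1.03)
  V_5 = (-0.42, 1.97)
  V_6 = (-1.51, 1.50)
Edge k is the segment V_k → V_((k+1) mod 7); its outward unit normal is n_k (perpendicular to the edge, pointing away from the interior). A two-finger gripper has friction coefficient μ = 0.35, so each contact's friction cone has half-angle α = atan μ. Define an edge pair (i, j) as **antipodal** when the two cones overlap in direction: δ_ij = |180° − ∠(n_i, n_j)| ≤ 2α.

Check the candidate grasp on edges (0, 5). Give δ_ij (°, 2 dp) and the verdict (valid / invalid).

δ = 91.91°, invalid

α = atan 0.35 = 19.29°;  2α = 38.58°
edge 0: e_0 = (+0.60, -1.53);  n_0 = (-0.9310, -0.3651)
edge 5: e_5 = (-1.09, -0.47);  n_5 = (-0.3960, +0.9183)
∠(n_0, n_5) = 88.09°
δ = |180° − 88.09°| = 91.91°
91.91° > 2α = 38.58°  →  invalid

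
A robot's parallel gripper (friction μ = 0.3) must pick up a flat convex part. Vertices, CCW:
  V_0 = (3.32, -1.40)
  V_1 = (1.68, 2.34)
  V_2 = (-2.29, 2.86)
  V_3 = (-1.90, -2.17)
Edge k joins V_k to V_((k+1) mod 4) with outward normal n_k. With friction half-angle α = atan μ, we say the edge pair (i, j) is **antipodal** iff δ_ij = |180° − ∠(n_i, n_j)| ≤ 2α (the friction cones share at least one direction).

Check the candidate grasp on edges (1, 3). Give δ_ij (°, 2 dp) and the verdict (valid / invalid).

α = atan 0.3 = 16.70°;  2α = 33.40°
edge 1: e_1 = (-3.97, +0.52);  n_1 = (+0.1299, +0.9915)
edge 3: e_3 = (+5.22, +0.77);  n_3 = (+0.1459, -0.9893)
∠(n_1, n_3) = 164.15°
δ = |180° − 164.15°| = 15.85°
15.85° ≤ 2α = 33.40°  →  valid

δ = 15.85°, valid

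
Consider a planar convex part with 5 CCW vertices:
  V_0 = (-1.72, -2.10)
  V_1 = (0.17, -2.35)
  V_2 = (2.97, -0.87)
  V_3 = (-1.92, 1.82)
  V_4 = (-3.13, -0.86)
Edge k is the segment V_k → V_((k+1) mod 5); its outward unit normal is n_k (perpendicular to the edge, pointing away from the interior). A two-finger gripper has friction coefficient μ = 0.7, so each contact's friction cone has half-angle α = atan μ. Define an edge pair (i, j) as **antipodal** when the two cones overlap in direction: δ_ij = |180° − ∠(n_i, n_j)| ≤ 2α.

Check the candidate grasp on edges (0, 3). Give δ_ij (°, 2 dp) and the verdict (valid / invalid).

δ = 73.24°, invalid

α = atan 0.7 = 34.99°;  2α = 69.98°
edge 0: e_0 = (+1.89, -0.25);  n_0 = (-0.1311, -0.9914)
edge 3: e_3 = (-1.21, -2.68);  n_3 = (-0.9114, +0.4115)
∠(n_0, n_3) = 106.76°
δ = |180° − 106.76°| = 73.24°
73.24° > 2α = 69.98°  →  invalid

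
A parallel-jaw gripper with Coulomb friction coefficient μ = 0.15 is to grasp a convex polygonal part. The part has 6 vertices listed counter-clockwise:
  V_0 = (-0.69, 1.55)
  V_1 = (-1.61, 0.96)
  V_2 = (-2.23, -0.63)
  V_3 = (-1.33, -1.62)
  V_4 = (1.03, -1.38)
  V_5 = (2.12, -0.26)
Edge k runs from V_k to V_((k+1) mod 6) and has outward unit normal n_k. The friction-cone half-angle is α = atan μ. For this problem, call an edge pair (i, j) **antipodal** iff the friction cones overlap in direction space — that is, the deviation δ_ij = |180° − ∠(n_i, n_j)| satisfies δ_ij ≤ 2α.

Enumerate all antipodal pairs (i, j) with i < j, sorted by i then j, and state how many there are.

count = 2; pairs: (0,4), (2,5)

α = atan 0.15 = 8.53°;  2α = 17.06°
n_0 = (-0.5398, +0.8418)
n_1 = (-0.9317, +0.3633)
n_2 = (-0.7399, -0.6727)
n_3 = (+0.1012, -0.9949)
n_4 = (+0.7166, -0.6974)
n_5 = (+0.5415, +0.8407)
  (0,1): δ = 143.97°  ·
  (0,2): δ = 80.40°  ·
  (0,3): δ = 26.87°  ·
  (0,4): δ = 13.11°  ✓
  (0,5): δ = 114.54°  ·
  (1,2): δ = 116.42°  ·
  (1,3): δ = 62.89°  ·
  (1,4): δ = 22.92°  ·
  (1,5): δ = 78.52°  ·
  (2,3): δ = 126.47°  ·
  (2,4): δ = 86.50°  ·
  (2,5): δ = 14.94°  ✓
  (3,4): δ = 140.03°  ·
  (3,5): δ = 38.59°  ·
  (4,5): δ = 78.56°  ·
antipodal pairs: 2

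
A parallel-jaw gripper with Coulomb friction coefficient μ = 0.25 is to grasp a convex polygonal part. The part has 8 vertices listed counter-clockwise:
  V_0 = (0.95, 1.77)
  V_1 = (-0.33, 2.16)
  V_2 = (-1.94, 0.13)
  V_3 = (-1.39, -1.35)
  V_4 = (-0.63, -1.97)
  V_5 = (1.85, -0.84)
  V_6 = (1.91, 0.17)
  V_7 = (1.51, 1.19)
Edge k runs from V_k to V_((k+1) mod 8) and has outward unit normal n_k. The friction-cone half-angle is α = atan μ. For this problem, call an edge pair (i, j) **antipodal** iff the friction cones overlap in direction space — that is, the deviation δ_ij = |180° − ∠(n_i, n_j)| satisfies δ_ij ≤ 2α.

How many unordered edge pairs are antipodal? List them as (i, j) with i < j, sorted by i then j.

α = atan 0.25 = 14.04°;  2α = 28.07°
n_0 = (+0.2915, +0.9566)
n_1 = (-0.7835, +0.6214)
n_2 = (-0.9374, -0.3483)
n_3 = (-0.6321, -0.7749)
n_4 = (+0.4146, -0.9100)
n_5 = (+0.9982, -0.0593)
n_6 = (+0.9310, +0.3651)
n_7 = (+0.7194, +0.6946)
  (0,1): δ = 111.47°  ·
  (0,2): δ = 52.67°  ·
  (0,3): δ = 22.26°  ✓
  (0,4): δ = 41.44°  ·
  (0,5): δ = 103.55°  ·
  (0,6): δ = 128.36°  ·
  (0,7): δ = 150.94°  ·
  (1,2): δ = 121.20°  ·
  (1,3): δ = 90.79°  ·
  (1,4): δ = 27.09°  ✓
  (1,5): δ = 35.02°  ·
  (1,6): δ = 59.83°  ·
  (1,7): δ = 82.41°  ·
  (2,3): δ = 149.59°  ·
  (2,4): δ = 85.89°  ·
  (2,5): δ = 23.79°  ✓
  (2,6): δ = 1.03°  ✓
  (2,7): δ = 23.61°  ✓
  (3,4): δ = 116.30°  ·
  (3,5): δ = 54.19°  ·
  (3,6): δ = 29.38°  ·
  (3,7): δ = 6.80°  ✓
  (4,5): δ = 117.90°  ·
  (4,6): δ = 93.08°  ·
  (4,7): δ = 70.50°  ·
  (5,6): δ = 155.19°  ·
  (5,7): δ = 132.61°  ·
  (6,7): δ = 157.42°  ·
antipodal pairs: 6

count = 6; pairs: (0,3), (1,4), (2,5), (2,6), (2,7), (3,7)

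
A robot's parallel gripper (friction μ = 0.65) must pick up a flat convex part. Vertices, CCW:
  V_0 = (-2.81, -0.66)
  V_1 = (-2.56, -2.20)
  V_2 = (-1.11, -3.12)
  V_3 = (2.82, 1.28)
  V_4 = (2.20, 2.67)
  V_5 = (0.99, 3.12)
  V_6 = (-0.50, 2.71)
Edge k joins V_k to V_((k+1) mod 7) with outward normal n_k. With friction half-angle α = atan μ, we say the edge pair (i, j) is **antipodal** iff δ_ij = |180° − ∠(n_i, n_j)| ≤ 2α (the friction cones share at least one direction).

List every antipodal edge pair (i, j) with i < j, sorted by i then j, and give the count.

count = 9; pairs: (0,2), (0,3), (0,4), (1,3), (1,4), (1,5), (2,5), (2,6), (3,6)

α = atan 0.65 = 33.02°;  2α = 66.05°
n_0 = (-0.9871, -0.1602)
n_1 = (-0.5357, -0.8444)
n_2 = (+0.7458, -0.6662)
n_3 = (+0.9133, +0.4074)
n_4 = (+0.3486, +0.9373)
n_5 = (-0.2653, +0.9642)
n_6 = (-0.8248, +0.5654)
  (0,1): δ = 131.62°  ·
  (0,2): δ = 50.99°  ✓
  (0,3): δ = 14.82°  ✓
  (0,4): δ = 60.38°  ✓
  (0,5): δ = 96.16°  ·
  (0,6): δ = 136.35°  ·
  (1,2): δ = 99.38°  ·
  (1,3): δ = 33.57°  ✓
  (1,4): δ = 11.99°  ✓
  (1,5): δ = 47.78°  ✓
  (1,6): δ = 87.97°  ·
  (2,3): δ = 114.19°  ·
  (2,4): δ = 68.63°  ·
  (2,5): δ = 32.84°  ✓
  (2,6): δ = 7.34°  ✓
  (3,4): δ = 134.44°  ·
  (3,5): δ = 98.65°  ·
  (3,6): δ = 58.47°  ✓
  (4,5): δ = 144.21°  ·
  (4,6): δ = 104.03°  ·
  (5,6): δ = 139.81°  ·
antipodal pairs: 9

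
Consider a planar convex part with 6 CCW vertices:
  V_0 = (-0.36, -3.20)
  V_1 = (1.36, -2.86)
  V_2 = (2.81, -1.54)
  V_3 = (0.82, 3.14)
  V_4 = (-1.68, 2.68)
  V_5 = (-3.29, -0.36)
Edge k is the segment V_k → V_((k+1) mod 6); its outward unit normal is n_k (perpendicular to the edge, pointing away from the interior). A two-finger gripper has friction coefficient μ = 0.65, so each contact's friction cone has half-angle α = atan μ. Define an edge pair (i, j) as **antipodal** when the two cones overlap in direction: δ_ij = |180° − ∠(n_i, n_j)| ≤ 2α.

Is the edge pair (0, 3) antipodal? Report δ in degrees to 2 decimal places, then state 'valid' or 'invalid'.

δ = 0.76°, valid

α = atan 0.65 = 33.02°;  2α = 66.05°
edge 0: e_0 = (+1.72, +0.34);  n_0 = (+0.1939, -0.9810)
edge 3: e_3 = (-2.50, -0.46);  n_3 = (-0.1810, +0.9835)
∠(n_0, n_3) = 179.24°
δ = |180° − 179.24°| = 0.76°
0.76° ≤ 2α = 66.05°  →  valid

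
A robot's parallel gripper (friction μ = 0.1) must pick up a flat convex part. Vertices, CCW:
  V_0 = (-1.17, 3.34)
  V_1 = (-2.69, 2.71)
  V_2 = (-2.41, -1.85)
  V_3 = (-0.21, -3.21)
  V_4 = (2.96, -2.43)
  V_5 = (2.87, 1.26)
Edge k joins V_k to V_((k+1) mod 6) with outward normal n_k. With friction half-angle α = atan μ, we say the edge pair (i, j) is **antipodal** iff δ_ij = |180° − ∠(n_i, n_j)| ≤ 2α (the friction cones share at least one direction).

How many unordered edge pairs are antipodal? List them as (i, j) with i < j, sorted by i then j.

α = atan 0.1 = 5.71°;  2α = 11.42°
n_0 = (-0.3829, +0.9238)
n_1 = (-0.9981, -0.0613)
n_2 = (-0.5258, -0.8506)
n_3 = (+0.2389, -0.9710)
n_4 = (+0.9997, +0.0244)
n_5 = (+0.4577, +0.8891)
  (0,1): δ = 109.00°  ·
  (0,2): δ = 54.24°  ·
  (0,3): δ = 8.69°  ✓
  (0,4): δ = 68.88°  ·
  (0,5): δ = 130.25°  ·
  (1,2): δ = 125.24°  ·
  (1,3): δ = 79.69°  ·
  (1,4): δ = 2.12°  ✓
  (1,5): δ = 59.24°  ·
  (2,3): δ = 134.45°  ·
  (2,4): δ = 56.88°  ·
  (2,5): δ = 4.48°  ✓
  (3,4): δ = 102.43°  ·
  (3,5): δ = 41.07°  ·
  (4,5): δ = 118.64°  ·
antipodal pairs: 3

count = 3; pairs: (0,3), (1,4), (2,5)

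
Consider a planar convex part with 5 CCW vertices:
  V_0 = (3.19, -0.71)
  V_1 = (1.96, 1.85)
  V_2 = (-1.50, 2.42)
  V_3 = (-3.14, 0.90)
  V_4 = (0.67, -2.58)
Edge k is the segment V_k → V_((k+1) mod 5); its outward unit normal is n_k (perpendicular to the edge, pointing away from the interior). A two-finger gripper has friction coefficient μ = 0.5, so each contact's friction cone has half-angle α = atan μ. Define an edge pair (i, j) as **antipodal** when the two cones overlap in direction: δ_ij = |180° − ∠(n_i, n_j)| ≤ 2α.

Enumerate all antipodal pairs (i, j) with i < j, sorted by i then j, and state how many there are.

count = 4; pairs: (0,3), (1,3), (1,4), (2,4)

α = atan 0.5 = 26.57°;  2α = 53.13°
n_0 = (+0.9014, +0.4331)
n_1 = (+0.1625, +0.9867)
n_2 = (-0.6798, +0.7334)
n_3 = (-0.6744, -0.7384)
n_4 = (+0.5959, -0.8030)
  (0,1): δ = 125.02°  ·
  (0,2): δ = 72.84°  ·
  (0,3): δ = 21.93°  ✓
  (0,4): δ = 100.91°  ·
  (1,2): δ = 127.82°  ·
  (1,3): δ = 33.05°  ✓
  (1,4): δ = 45.93°  ✓
  (2,3): δ = 85.23°  ·
  (2,4): δ = 6.25°  ✓
  (3,4): δ = 101.01°  ·
antipodal pairs: 4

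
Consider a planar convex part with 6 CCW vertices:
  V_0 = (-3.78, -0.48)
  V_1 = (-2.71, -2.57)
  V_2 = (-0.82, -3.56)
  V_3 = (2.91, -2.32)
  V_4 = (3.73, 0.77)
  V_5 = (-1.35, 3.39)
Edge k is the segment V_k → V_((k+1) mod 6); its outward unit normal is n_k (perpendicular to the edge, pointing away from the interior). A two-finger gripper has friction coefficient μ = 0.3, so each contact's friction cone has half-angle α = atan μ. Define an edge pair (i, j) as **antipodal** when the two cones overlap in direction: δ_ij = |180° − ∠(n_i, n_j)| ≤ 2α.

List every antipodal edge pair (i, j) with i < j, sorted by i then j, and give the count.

α = atan 0.3 = 16.70°;  2α = 33.40°
n_0 = (-0.8901, -0.4557)
n_1 = (-0.4640, -0.8858)
n_2 = (+0.3155, -0.9489)
n_3 = (+0.9665, -0.2565)
n_4 = (+0.4584, +0.8888)
n_5 = (-0.8469, +0.5318)
  (0,1): δ = 144.76°  ·
  (0,2): δ = 98.72°  ·
  (0,3): δ = 41.97°  ·
  (0,4): δ = 35.61°  ·
  (0,5): δ = 120.76°  ·
  (1,2): δ = 133.97°  ·
  (1,3): δ = 77.22°  ·
  (1,4): δ = 0.36°  ✓
  (1,5): δ = 85.52°  ·
  (2,3): δ = 123.25°  ·
  (2,4): δ = 45.67°  ·
  (2,5): δ = 39.49°  ·
  (3,4): δ = 102.42°  ·
  (3,5): δ = 17.26°  ✓
  (4,5): δ = 94.84°  ·
antipodal pairs: 2

count = 2; pairs: (1,4), (3,5)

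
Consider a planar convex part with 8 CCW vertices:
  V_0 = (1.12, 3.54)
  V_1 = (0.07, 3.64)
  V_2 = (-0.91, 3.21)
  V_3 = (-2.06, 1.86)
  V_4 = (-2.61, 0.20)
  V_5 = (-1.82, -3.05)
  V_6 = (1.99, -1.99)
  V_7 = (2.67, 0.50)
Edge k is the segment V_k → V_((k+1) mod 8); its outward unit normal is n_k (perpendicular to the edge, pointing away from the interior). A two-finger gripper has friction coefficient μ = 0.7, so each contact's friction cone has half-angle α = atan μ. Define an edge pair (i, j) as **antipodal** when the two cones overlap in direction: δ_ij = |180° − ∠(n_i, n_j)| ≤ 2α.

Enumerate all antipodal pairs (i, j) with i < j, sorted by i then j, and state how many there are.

α = atan 0.7 = 34.99°;  2α = 69.98°
n_0 = (+0.0948, +0.9955)
n_1 = (-0.4018, +0.9157)
n_2 = (-0.7612, +0.6485)
n_3 = (-0.9493, +0.3145)
n_4 = (-0.9717, -0.2362)
n_5 = (+0.2680, -0.9634)
n_6 = (+0.9647, -0.2634)
n_7 = (+0.8909, +0.4542)
  (0,1): δ = 150.87°  ·
  (0,2): δ = 124.99°  ·
  (0,3): δ = 102.89°  ·
  (0,4): δ = 70.90°  ·
  (0,5): δ = 20.99°  ✓
  (0,6): δ = 80.17°  ·
  (0,7): δ = 122.46°  ·
  (1,2): δ = 154.12°  ·
  (1,3): δ = 132.02°  ·
  (1,4): δ = 100.03°  ·
  (1,5): δ = 8.14°  ✓
  (1,6): δ = 51.03°  ✓
  (1,7): δ = 93.32°  ·
  (2,3): δ = 157.91°  ·
  (2,4): δ = 125.91°  ·
  (2,5): δ = 34.03°  ✓
  (2,6): δ = 25.15°  ✓
  (2,7): δ = 67.44°  ✓
  (3,4): δ = 148.01°  ·
  (3,5): δ = 56.12°  ✓
  (3,6): δ = 3.06°  ✓
  (3,7): δ = 45.35°  ✓
  (4,5): δ = 88.11°  ·
  (4,6): δ = 28.94°  ✓
  (4,7): δ = 13.35°  ✓
  (5,6): δ = 120.82°  ·
  (5,7): δ = 78.53°  ·
  (6,7): δ = 137.71°  ·
antipodal pairs: 11

count = 11; pairs: (0,5), (1,5), (1,6), (2,5), (2,6), (2,7), (3,5), (3,6), (3,7), (4,6), (4,7)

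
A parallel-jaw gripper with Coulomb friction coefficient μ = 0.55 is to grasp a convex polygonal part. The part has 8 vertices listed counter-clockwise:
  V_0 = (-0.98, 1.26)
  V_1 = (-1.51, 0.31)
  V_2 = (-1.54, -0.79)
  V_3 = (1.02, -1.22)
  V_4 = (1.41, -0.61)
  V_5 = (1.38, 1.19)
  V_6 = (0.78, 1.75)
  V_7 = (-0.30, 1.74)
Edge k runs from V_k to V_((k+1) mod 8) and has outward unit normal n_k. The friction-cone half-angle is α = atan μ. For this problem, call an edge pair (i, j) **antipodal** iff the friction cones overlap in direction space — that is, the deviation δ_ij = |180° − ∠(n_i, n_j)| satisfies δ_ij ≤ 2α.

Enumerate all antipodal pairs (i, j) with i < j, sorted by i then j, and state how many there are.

count = 11; pairs: (0,3), (0,4), (1,3), (1,4), (1,5), (2,5), (2,6), (2,7), (3,6), (3,7), (4,7)

α = atan 0.55 = 28.81°;  2α = 57.62°
n_0 = (-0.8733, +0.4872)
n_1 = (-0.9996, +0.0273)
n_2 = (-0.1656, -0.9862)
n_3 = (+0.8425, -0.5387)
n_4 = (+0.9999, +0.0167)
n_5 = (+0.6823, +0.7311)
n_6 = (-0.0093, +1.0000)
n_7 = (-0.5767, +0.8170)
  (0,1): δ = 152.41°  ·
  (0,2): δ = 70.38°  ·
  (0,3): δ = 3.44°  ✓
  (0,4): δ = 30.11°  ✓
  (0,5): δ = 76.13°  ·
  (0,6): δ = 119.69°  ·
  (0,7): δ = 154.37°  ·
  (1,2): δ = 97.97°  ·
  (1,3): δ = 31.03°  ✓
  (1,4): δ = 2.52°  ✓
  (1,5): δ = 48.54°  ✓
  (1,6): δ = 92.09°  ·
  (1,7): δ = 126.78°  ·
  (2,3): δ = 113.06°  ·
  (2,4): δ = 79.51°  ·
  (2,5): δ = 33.49°  ✓
  (2,6): δ = 10.07°  ✓
  (2,7): δ = 44.75°  ✓
  (3,4): δ = 146.45°  ·
  (3,5): δ = 100.43°  ·
  (3,6): δ = 56.88°  ✓
  (3,7): δ = 22.19°  ✓
  (4,5): δ = 133.98°  ·
  (4,6): δ = 90.42°  ·
  (4,7): δ = 55.74°  ✓
  (5,6): δ = 136.44°  ·
  (5,7): δ = 101.76°  ·
  (6,7): δ = 145.31°  ·
antipodal pairs: 11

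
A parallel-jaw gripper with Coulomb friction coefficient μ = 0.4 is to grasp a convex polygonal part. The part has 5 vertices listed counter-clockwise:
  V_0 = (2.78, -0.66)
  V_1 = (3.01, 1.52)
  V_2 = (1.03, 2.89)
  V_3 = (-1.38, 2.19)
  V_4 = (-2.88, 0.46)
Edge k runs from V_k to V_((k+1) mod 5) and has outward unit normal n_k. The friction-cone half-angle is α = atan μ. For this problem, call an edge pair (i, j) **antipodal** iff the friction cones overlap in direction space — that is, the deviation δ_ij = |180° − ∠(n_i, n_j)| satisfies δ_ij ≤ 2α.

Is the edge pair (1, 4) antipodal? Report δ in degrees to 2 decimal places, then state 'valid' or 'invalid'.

α = atan 0.4 = 21.80°;  2α = 43.60°
edge 1: e_1 = (-1.98, +1.37);  n_1 = (+0.5690, +0.8223)
edge 4: e_4 = (+5.66, -1.12);  n_4 = (-0.1941, -0.9810)
∠(n_1, n_4) = 156.51°
δ = |180° − 156.51°| = 23.49°
23.49° ≤ 2α = 43.60°  →  valid

δ = 23.49°, valid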